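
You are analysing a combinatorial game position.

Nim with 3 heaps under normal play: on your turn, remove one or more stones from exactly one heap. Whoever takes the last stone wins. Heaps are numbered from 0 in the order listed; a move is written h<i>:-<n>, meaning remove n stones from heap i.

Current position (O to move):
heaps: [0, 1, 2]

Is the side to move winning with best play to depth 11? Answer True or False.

O winning at [(0,1,2)]: True

p1 O@[(0,1,2)]: h1:-1[(0,0,2)]-1 h2:-1[(0,1,1)]+1* h2:-2[(0,1,0)]-1
p2 X@[(0,1,1)]: h1:-1[(0,0,1)]-1* h2:-1[(0,1,0)]-1
p3 O@[(0,0,1)]: h2:-1[(0,0,0)]+1*
p4 X@[(0,0,0)] terminal -1; root [(0,1,2)] d11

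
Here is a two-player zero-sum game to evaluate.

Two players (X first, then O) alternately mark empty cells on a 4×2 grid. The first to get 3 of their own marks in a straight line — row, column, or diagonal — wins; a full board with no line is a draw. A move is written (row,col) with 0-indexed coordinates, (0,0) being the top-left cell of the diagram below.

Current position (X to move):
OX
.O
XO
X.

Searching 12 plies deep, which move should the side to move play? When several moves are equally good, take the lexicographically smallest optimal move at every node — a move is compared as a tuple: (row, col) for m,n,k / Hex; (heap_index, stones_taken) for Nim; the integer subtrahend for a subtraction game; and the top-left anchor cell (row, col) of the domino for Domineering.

X's best at [OX/.O/XO/X.]: (1,0)

ply 1, X at OX/.O/XO/X. | (1,0)=+1→OX/XO/XO/X.*; (3,1)=+0→OX/.O/XO/XX
ply 2: OX/XO/XO/X. is terminal -1 (O); from OX/.O/XO/X. depth 12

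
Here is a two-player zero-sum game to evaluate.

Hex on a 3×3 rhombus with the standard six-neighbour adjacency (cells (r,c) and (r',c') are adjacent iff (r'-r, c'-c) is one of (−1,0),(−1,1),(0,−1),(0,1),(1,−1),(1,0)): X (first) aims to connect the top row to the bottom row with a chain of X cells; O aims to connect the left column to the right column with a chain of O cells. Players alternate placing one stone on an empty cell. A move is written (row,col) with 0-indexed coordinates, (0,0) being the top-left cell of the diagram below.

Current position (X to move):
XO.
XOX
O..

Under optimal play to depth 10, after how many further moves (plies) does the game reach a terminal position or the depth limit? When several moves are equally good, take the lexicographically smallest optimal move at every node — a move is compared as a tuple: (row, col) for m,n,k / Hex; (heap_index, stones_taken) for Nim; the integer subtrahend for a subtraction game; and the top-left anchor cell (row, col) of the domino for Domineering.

PV length from [XO./XOX/O..]: 3 plies

ply 1, X at XO./XOX/O.. | (0,2)=+1→XOX/XOX/O..*; (2,1)=-1→XO./XOX/OX.; (2,2)=-1→XO./XOX/O.X
ply 2, O at XOX/XOX/O.. | (2,1)=-1→XOX/XOX/OO.*; (2,2)=-1→XOX/XOX/O.O
ply 3, X at XOX/XOX/OO. | (2,2)=+1→XOX/XOX/OOX*
ply 4: XOX/XOX/OOX is terminal -1 (O); from XO./XOX/O.. depth 10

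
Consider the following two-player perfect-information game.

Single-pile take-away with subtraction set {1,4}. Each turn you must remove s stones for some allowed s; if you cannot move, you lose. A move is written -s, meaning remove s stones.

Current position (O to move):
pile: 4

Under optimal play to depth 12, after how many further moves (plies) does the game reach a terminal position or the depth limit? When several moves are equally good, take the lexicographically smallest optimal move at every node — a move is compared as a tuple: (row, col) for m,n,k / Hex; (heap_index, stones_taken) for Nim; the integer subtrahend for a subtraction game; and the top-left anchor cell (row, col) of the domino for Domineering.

PV length from [4]: 1 ply

p1 O@[4]: -1[3]-1 -4[0]+1*
p2 X@[0] terminal -1; root [4] d12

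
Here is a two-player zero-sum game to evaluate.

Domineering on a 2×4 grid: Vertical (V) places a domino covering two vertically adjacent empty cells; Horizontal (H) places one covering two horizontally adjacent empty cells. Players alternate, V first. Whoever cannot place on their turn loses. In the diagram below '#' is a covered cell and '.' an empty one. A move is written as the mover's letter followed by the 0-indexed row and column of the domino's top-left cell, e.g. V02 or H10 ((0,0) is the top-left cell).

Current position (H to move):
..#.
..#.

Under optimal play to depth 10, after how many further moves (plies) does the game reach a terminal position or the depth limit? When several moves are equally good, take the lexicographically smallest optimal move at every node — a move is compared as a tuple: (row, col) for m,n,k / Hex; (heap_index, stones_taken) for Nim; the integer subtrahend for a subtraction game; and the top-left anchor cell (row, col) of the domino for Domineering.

PV length from [..#./..#.]: 3 plies

[..#./..#.] H move#1: H00:+1/###./..#.*, H10:+1/..#./###.
[###./..#.] V move#2: V03:-1/####/..##*
[####/..##] H move#3: H10:+1/####/####*
[####/####] end (terminal -1, V#4); searched ..#./..#. to 10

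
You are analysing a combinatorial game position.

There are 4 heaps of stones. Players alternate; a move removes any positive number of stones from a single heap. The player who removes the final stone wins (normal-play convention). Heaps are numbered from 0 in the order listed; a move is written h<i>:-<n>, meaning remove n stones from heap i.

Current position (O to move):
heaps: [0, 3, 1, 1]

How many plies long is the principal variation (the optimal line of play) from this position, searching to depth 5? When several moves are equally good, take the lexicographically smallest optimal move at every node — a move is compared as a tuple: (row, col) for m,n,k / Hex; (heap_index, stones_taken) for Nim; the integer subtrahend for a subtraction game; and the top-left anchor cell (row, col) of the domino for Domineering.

PV length from [(0,3,1,1)]: 3 plies

[(0,3,1,1)] O move#1: h1:-1:-1/(0,2,1,1), h1:-2:-1/(0,1,1,1), h1:-3:+1/(0,0,1,1)*, h2:-1:-1/(0,3,0,1), h3:-1:-1/(0,3,1,0)
[(0,0,1,1)] X move#2: h2:-1:-1/(0,0,0,1)*, h3:-1:-1/(0,0,1,0)
[(0,0,0,1)] O move#3: h3:-1:+1/(0,0,0,0)*
[(0,0,0,0)] end (terminal -1, X#4); searched (0,3,1,1) to 5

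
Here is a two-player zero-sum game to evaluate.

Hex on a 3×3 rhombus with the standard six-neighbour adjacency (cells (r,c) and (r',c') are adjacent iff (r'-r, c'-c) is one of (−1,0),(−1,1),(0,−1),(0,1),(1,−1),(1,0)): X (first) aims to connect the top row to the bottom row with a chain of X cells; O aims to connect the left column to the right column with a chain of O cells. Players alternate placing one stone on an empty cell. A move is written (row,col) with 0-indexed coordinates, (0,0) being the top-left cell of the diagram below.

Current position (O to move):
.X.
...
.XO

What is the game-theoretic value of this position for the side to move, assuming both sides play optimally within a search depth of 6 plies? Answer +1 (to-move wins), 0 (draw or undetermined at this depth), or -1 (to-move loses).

value(.X./.../.XO, O) = +1

p1 O@[.X./.../.XO]: (0,0)[OX./.../.XO]-1 (0,2)[.XO/.../.XO]-1 (1,0)[.X./O../.XO]-1 (1,1)[.X./.O./.XO]+1* (1,2)[.X./..O/.XO]-1 (2,0)[.X./.../OXO]-1
p2 X@[.X./.O./.XO]: (0,0)[XX./.O./.XO]-1* (0,2)[.XX/.O./.XO]-1 (1,0)[.X./XO./.XO]-1 (1,2)[.X./.OX/.XO]-1 (2,0)[.X./.O./XXO]-1
p3 O@[XX./.O./.XO]: (0,2)[XXO/.O./.XO]+1* (1,0)[XX./OO./.XO]+1 (1,2)[XX./.OO/.XO]+1 (2,0)[XX./.O./OXO]+1
p4 X@[XXO/.O./.XO]: (1,0)[XXO/XO./.XO]-1* (1,2)[XXO/.OX/.XO]-1 (2,0)[XXO/.O./XXO]-1
p5 O@[XXO/XO./.XO]: (1,2)[XXO/XOO/.XO]-1 (2,0)[XXO/XO./OXO]+1*
p6 X@[XXO/XO./OXO] terminal -1; root [.X./.../.XO] d6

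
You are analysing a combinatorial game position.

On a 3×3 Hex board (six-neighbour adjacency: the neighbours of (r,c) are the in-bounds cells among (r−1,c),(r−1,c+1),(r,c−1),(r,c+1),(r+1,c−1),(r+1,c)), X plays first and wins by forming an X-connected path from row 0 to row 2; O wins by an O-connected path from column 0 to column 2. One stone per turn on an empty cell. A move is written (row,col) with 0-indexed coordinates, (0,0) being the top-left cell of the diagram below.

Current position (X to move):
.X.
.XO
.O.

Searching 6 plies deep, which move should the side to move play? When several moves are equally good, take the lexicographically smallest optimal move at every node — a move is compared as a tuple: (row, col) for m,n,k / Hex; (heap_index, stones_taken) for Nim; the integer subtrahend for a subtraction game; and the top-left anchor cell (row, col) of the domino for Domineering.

X's best at [.X./.XO/.O.]: (2,0)

ply 1, X at .X./.XO/.O. | (0,0)=-1→XX./.XO/.O.; (0,2)=-1→.XX/.XO/.O.; (1,0)=-1→.X./XXO/.O.; (2,0)=+1→.X./.XO/XO.*; (2,2)=-1→.X./.XO/.OX
ply 2: .X./.XO/XO. is terminal -1 (O); from .X./.XO/.O. depth 6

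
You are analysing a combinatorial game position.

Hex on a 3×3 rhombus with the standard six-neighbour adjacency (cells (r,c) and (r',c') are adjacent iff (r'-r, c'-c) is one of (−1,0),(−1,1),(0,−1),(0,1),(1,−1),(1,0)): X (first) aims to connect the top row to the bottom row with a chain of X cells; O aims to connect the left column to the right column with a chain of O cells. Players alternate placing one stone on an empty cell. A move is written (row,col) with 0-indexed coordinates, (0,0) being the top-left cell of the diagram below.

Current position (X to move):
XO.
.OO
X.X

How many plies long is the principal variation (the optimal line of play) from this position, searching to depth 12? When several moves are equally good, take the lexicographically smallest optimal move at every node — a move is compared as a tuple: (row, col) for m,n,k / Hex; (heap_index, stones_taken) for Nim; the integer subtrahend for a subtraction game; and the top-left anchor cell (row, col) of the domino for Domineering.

PV length from [XO./.OO/X.X]: 1 ply

[XO./.OO/X.X] X move#1: (0,2):-1/XOX/.OO/X.X, (1,0):+1/XO./XOO/X.X*, (2,1):-1/XO./.OO/XXX
[XO./XOO/X.X] end (terminal -1, O#2); searched XO./.OO/X.X to 12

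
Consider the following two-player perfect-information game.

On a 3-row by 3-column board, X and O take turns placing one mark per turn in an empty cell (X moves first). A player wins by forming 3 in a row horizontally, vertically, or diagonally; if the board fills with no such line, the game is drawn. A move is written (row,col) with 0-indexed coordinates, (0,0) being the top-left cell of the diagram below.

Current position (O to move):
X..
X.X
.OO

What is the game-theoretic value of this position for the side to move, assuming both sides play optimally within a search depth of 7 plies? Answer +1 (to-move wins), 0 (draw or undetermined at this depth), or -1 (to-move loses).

value(X../X.X/.OO, O) = +1

[X../X.X/.OO] O move#1: (0,1):-1/XO./X.X/.OO, (0,2):-1/X.O/X.X/.OO, (1,1):-1/X../XOX/.OO, (2,0):+1/X../X.X/OOO*
[X../X.X/OOO] end (terminal -1, X#2); searched X../X.X/.OO to 7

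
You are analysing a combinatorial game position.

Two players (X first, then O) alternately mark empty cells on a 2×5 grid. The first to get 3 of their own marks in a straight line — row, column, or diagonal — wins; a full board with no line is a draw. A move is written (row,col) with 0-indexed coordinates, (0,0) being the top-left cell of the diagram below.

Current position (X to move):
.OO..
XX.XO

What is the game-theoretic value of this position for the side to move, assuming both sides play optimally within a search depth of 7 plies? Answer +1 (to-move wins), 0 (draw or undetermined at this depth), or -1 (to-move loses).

[.OO../XX.XO] X move#1: (0,0):-1/XOO../XX.XO, (0,3):-1/.OOX./XX.XO, (0,4):-1/.OO.X/XX.XO, (1,2):+1/.OO../XXXXO*
[.OO../XXXXO] end (terminal -1, O#2); searched .OO../XX.XO to 7

value(.OO../XX.XO, X) = +1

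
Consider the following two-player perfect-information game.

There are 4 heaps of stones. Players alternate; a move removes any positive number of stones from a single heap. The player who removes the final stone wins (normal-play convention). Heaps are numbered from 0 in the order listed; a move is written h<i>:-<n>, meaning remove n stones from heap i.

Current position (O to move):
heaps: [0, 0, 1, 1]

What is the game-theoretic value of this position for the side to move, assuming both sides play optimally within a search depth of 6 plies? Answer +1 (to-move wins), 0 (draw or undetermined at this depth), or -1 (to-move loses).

value((0,0,1,1), O) = -1

p1 O@[(0,0,1,1)]: h2:-1[(0,0,0,1)]-1* h3:-1[(0,0,1,0)]-1
p2 X@[(0,0,0,1)]: h3:-1[(0,0,0,0)]+1*
p3 O@[(0,0,0,0)] terminal -1; root [(0,0,1,1)] d6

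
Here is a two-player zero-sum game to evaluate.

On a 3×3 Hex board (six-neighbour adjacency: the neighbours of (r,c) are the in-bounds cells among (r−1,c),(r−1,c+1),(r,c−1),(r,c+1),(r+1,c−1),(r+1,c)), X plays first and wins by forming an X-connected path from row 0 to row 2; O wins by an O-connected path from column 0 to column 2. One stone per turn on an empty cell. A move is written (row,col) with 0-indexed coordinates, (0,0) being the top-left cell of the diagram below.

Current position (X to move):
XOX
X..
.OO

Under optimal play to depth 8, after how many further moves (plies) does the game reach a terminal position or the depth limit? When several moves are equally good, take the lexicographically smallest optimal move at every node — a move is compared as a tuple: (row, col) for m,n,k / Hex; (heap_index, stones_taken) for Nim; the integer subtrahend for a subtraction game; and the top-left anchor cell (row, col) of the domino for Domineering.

PV length from [XOX/X../.OO]: 1 ply

ply 1, X at XOX/X../.OO | (1,1)=-1→XOX/XX./.OO; (1,2)=-1→XOX/X.X/.OO; (2,0)=+1→XOX/X../XOO*
ply 2: XOX/X../XOO is terminal -1 (O); from XOX/X../.OO depth 8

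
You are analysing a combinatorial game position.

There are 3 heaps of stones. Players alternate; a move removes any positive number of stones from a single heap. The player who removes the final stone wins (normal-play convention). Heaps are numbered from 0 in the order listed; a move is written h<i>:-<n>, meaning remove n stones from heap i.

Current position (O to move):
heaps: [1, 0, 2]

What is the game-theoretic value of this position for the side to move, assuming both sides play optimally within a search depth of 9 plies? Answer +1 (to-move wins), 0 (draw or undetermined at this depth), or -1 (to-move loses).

[(1,0,2)] O move#1: h0:-1:-1/(0,0,2), h2:-1:+1/(1,0,1)*, h2:-2:-1/(1,0,0)
[(1,0,1)] X move#2: h0:-1:-1/(0,0,1)*, h2:-1:-1/(1,0,0)
[(0,0,1)] O move#3: h2:-1:+1/(0,0,0)*
[(0,0,0)] end (terminal -1, X#4); searched (1,0,2) to 9

value((1,0,2), O) = +1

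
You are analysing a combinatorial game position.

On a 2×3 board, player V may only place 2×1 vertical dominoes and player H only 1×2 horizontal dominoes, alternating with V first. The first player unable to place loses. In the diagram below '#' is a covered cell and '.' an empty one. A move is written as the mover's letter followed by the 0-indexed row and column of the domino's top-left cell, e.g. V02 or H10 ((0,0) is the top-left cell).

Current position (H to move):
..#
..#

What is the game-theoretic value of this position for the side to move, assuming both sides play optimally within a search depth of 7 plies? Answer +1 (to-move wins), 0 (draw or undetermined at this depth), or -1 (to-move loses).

value(..#/..#, H) = +1

ply 1, H at ..#/..# | H00=+1→###/..#*; H10=+1→..#/###
ply 2: ###/..# is terminal -1 (V); from ..#/..# depth 7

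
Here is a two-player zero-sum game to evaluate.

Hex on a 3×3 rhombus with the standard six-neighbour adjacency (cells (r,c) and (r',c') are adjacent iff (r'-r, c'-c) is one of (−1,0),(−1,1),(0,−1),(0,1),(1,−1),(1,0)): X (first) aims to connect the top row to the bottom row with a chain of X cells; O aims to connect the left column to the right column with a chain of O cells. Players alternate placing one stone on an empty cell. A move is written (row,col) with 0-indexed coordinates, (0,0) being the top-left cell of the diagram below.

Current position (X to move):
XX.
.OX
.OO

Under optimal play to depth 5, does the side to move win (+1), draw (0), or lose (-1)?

[XX./.OX/.OO] X move#1: (0,2):-1/XXX/.OX/.OO*, (1,0):-1/XX./XOX/.OO, (2,0):-1/XX./.OX/XOO
[XXX/.OX/.OO] O move#2: (1,0):+1/XXX/OOX/.OO*, (2,0):+1/XXX/.OX/OOO
[XXX/OOX/.OO] end (terminal -1, X#3); searched XX./.OX/.OO to 5

value(XX./.OX/.OO, X) = -1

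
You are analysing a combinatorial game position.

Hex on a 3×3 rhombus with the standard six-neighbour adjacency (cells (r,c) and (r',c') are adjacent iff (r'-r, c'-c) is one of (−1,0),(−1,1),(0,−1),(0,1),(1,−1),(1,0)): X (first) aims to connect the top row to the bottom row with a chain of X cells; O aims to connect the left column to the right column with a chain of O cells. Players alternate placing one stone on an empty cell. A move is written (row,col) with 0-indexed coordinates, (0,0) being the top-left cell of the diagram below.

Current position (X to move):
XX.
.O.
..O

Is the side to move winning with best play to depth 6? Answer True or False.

X winning at [XX./.O./..O]: False

[XX./.O./..O] X move#1: (0,2):-1/XXX/.O./..O*, (1,0):-1/XX./XO./..O, (1,2):-1/XX./.OX/..O, (2,0):-1/XX./.O./X.O, (2,1):-1/XX./.O./.XO
[XXX/.O./..O] O move#2: (1,0):+1/XXX/OO./..O*, (1,2):+1/XXX/.OO/..O, (2,0):+1/XXX/.O./O.O, (2,1):+1/XXX/.O./.OO
[XXX/OO./..O] X move#3: (1,2):-1/XXX/OOX/..O*, (2,0):-1/XXX/OO./X.O, (2,1):-1/XXX/OO./.XO
[XXX/OOX/..O] O move#4: (2,0):-1/XXX/OOX/O.O, (2,1):+1/XXX/OOX/.OO*
[XXX/OOX/.OO] end (terminal -1, X#5); searched XX./.O./..O to 6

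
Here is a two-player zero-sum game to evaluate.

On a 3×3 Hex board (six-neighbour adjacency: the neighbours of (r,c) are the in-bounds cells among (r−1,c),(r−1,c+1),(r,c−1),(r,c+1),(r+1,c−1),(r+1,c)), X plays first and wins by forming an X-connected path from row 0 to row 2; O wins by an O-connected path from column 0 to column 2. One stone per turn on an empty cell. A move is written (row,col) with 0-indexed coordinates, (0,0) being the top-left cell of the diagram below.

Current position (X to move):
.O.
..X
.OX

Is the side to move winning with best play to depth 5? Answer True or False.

[.O./..X/.OX] X move#1: (0,0):+1/XO./..X/.OX*, (0,2):+1/.OX/..X/.OX, (1,0):+1/.O./X.X/.OX, (1,1):-1/.O./.XX/.OX, (2,0):-1/.O./..X/XOX
[XO./..X/.OX] O move#2: (0,2):-1/XOO/..X/.OX*, (1,0):-1/XO./O.X/.OX, (1,1):-1/XO./.OX/.OX, (2,0):-1/XO./..X/OOX
[XOO/..X/.OX] X move#3: (1,0):+1/XOO/X.X/.OX*, (1,1):-1/XOO/.XX/.OX, (2,0):-1/XOO/..X/XOX
[XOO/X.X/.OX] O move#4: (1,1):-1/XOO/XOX/.OX*, (2,0):-1/XOO/X.X/OOX
[XOO/XOX/.OX] X move#5: (2,0):+1/XOO/XOX/XOX*
[XOO/XOX/XOX] end (terminal -1, O#6); searched .O./..X/.OX to 5

X winning at [.O./..X/.OX]: True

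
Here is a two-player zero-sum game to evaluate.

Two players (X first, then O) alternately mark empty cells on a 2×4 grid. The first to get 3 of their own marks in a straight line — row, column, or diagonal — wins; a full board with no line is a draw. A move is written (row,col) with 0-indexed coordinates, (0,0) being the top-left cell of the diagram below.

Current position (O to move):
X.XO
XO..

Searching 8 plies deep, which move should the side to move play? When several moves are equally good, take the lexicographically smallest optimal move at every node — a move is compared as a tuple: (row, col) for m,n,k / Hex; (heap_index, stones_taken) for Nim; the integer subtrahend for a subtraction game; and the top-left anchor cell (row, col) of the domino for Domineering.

[X.XO/XO..] O move#1: (0,1):+0/XOXO/XO..*, (1,2):-1/X.XO/XOO., (1,3):-1/X.XO/XO.O
[XOXO/XO..] X move#2: (1,2):+0/XOXO/XOX.*, (1,3):+0/XOXO/XO.X
[XOXO/XOX.] O move#3: (1,3):+0/XOXO/XOXO*
[XOXO/XOXO] end (terminal +0, X#4); searched X.XO/XO.. to 8

O's best at [X.XO/XO..]: (0,1)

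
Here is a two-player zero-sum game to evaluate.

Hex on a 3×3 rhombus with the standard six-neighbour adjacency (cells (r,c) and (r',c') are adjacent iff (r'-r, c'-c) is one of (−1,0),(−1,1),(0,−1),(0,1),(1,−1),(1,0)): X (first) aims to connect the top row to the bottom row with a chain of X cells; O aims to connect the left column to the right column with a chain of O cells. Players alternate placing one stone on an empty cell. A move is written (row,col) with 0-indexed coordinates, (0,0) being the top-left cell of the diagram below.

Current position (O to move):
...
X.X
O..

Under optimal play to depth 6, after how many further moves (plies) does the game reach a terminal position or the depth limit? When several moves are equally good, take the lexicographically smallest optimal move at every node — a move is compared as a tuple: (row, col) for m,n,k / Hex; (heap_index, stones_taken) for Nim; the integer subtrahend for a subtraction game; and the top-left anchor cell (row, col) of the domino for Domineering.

PV length from [.../X.X/O..]: 6 plies

[.../X.X/O..] O move#1: (0,0):-1/O../X.X/O..*, (0,1):-1/.O./X.X/O.., (0,2):-1/..O/X.X/O.., (1,1):-1/.../XOX/O.., (2,1):-1/.../X.X/OO., (2,2):-1/.../X.X/O.O
[O../X.X/O..] X move#2: (0,1):+1/OX./X.X/O..*, (0,2):+1/O.X/X.X/O.., (1,1):+1/O../XXX/O.., (2,1):-1/O../X.X/OX., (2,2):-1/O../X.X/O.X
[OX./X.X/O..] O move#3: (0,2):-1/OXO/X.X/O..*, (1,1):-1/OX./XOX/O.., (2,1):-1/OX./X.X/OO., (2,2):-1/OX./X.X/O.O
[OXO/X.X/O..] X move#4: (1,1):+1/OXO/XXX/O..*, (2,1):-1/OXO/X.X/OX., (2,2):-1/OXO/X.X/O.X
[OXO/XXX/O..] O move#5: (2,1):-1/OXO/XXX/OO.*, (2,2):-1/OXO/XXX/O.O
[OXO/XXX/OO.] X move#6: (2,2):+1/OXO/XXX/OOX*
[OXO/XXX/OOX] end (terminal -1, O#7); searched .../X.X/O.. to 6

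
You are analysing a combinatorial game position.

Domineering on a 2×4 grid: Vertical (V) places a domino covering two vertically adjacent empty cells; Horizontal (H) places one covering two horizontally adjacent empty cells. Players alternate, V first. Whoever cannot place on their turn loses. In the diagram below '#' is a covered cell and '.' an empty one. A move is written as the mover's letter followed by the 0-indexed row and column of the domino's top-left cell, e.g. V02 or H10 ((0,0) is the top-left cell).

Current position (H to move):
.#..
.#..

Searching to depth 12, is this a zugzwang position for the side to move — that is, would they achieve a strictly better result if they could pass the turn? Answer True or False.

zugzwang(.#../.#.., H) = False

ply 1, H at .#../.#.. | H02=+1→.###/.#..*; H12=+1→.#../.###
ply 2, V at .###/.#.. | V00=-1→####/##..*
ply 3, H at ####/##.. | H12=+1→####/####*
ply 4: ####/#### is terminal -1 (V); from .#../.#.. depth 12
pass branch (V moves first from the same position):
  | ply 1, V at .#../.#.. | V00=-1→##../##..; V02=+1→.##./.##.*; V03=+1→.#.#/.#.#
  | ply 2: .##./.##. is terminal -1 (H); from .#../.#.. depth 12
H moving scores +1; H passing scores -1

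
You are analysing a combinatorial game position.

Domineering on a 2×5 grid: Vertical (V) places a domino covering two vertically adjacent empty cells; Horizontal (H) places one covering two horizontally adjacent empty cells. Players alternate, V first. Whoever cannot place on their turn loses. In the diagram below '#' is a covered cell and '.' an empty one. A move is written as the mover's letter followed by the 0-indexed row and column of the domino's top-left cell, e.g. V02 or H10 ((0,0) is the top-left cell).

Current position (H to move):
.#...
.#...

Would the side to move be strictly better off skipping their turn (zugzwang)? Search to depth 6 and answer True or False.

zugzwang(.#.../.#..., H) = False

[.#.../.#...] H move#1: H02:-1/.###./.#...*, H03:-1/.#.##/.#..., H12:-1/.#.../.###., H13:-1/.#.../.#.##
[.###./.#...] V move#2: V00:-1/####./##..., V04:+1/.####/.#..#*
[.####/.#..#] H move#3: H12:-1/.####/.####*
[.####/.####] V move#4: V00:+1/#####/#####*
[#####/#####] end (terminal -1, H#5); searched .#.../.#... to 6
suppose H passes — search the same position with V to move:
pass> [.#.../.#...] V move#1: V00:-1/##.../##..., V02:-1/.##../.##.., V03:+1/.#.#./.#.#.*, V04:-1/.#..#/.#..#
pass> [.#.#./.#.#.] end (terminal -1, H#2); searched .#.../.#... to 6
for H: play -1, pass -1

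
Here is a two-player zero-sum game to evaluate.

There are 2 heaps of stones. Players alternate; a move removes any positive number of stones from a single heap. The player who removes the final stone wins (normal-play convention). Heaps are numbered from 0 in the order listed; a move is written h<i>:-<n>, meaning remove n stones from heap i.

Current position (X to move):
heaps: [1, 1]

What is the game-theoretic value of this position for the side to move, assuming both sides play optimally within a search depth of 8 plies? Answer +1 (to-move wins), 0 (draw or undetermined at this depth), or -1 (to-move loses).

value((1,1), X) = -1

[(1,1)] X move#1: h0:-1:-1/(0,1)*, h1:-1:-1/(1,0)
[(0,1)] O move#2: h1:-1:+1/(0,0)*
[(0,0)] end (terminal -1, X#3); searched (1,1) to 8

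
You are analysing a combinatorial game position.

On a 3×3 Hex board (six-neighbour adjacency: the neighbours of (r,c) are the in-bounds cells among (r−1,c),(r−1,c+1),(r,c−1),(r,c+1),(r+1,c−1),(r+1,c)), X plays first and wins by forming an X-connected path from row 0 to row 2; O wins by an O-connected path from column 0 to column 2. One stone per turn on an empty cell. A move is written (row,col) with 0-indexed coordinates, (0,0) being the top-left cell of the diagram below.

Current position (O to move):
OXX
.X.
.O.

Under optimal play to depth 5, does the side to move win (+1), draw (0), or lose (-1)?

value(OXX/.X./.O., O) = +1

p1 O@[OXX/.X./.O.]: (1,0)[OXX/OX./.O.]-1 (1,2)[OXX/.XO/.O.]-1 (2,0)[OXX/.X./OO.]+1* (2,2)[OXX/.X./.OO]-1
p2 X@[OXX/.X./OO.]: (1,0)[OXX/XX./OO.]-1* (1,2)[OXX/.XX/OO.]-1 (2,2)[OXX/.X./OOX]-1
p3 O@[OXX/XX./OO.]: (1,2)[OXX/XXO/OO.]+1* (2,2)[OXX/XX./OOO]+1
p4 X@[OXX/XXO/OO.] terminal -1; root [OXX/.X./.O.] d5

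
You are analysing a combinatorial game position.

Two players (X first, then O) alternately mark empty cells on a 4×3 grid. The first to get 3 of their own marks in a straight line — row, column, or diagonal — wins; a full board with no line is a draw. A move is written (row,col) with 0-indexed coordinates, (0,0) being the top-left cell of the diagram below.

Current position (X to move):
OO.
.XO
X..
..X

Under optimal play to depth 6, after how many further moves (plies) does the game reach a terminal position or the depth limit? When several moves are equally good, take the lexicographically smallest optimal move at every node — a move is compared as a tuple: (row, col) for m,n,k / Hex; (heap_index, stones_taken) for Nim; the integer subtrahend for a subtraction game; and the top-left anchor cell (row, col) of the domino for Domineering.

PV length from [OO./.XO/X../..X]: 1 ply

p1 X@[OO./.XO/X../..X]: (0,2)[OOX/.XO/X../..X]+1* (1,0)[OO./XXO/X../..X]-1 (2,1)[OO./.XO/XX./..X]-1 (2,2)[OO./.XO/X.X/..X]-1 (3,0)[OO./.XO/X../X.X]-1 (3,1)[OO./.XO/X../.XX]-1
p2 O@[OOX/.XO/X../..X] terminal -1; root [OO./.XO/X../..X] d6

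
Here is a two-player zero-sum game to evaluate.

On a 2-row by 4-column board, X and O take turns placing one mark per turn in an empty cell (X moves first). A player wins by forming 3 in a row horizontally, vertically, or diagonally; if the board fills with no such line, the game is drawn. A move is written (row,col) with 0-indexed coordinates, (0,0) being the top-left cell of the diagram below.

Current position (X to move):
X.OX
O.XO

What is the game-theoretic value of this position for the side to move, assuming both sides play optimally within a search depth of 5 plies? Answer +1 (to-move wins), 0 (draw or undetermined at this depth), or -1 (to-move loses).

value(X.OX/O.XO, X) = 0

ply 1, X at X.OX/O.XO | (0,1)=+0→XXOX/O.XO*; (1,1)=+0→X.OX/OXXO
ply 2, O at XXOX/O.XO | (1,1)=+0→XXOX/OOXO*
ply 3: XXOX/OOXO is terminal +0 (X); from X.OX/O.XO depth 5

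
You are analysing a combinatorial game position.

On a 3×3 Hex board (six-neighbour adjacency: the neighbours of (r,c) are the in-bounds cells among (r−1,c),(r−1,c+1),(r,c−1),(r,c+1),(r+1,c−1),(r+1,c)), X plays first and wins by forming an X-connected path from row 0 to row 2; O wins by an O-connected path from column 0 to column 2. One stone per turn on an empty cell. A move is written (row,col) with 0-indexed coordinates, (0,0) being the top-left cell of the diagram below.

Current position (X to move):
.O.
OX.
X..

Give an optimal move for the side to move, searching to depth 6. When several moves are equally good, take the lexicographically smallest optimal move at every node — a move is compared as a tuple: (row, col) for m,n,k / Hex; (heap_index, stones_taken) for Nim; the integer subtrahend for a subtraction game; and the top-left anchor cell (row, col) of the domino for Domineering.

X's best at [.O./OX./X..]: (0,2)

p1 X@[.O./OX./X..]: (0,0)[XO./OX./X..]-1 (0,2)[.OX/OX./X..]+1* (1,2)[.O./OXX/X..]-1 (2,1)[.O./OX./XX.]-1 (2,2)[.O./OX./X.X]-1
p2 O@[.OX/OX./X..] terminal -1; root [.O./OX./X..] d6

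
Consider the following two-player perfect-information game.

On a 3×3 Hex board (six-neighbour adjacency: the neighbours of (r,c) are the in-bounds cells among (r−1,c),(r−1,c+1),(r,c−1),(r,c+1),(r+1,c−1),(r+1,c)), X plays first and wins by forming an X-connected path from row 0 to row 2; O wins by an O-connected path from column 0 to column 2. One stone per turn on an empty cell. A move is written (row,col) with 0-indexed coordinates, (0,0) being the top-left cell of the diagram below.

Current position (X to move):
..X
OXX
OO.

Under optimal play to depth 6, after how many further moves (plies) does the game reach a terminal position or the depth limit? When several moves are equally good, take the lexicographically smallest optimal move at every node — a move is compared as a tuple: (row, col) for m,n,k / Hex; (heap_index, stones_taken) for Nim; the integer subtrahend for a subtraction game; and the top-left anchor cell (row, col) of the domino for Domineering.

PV length from [..X/OXX/OO.]: 1 ply

ply 1, X at ..X/OXX/OO. | (0,0)=-1→X.X/OXX/OO.; (0,1)=-1→.XX/OXX/OO.; (2,2)=+1→..X/OXX/OOX*
ply 2: ..X/OXX/OOX is terminal -1 (O); from ..X/OXX/OO. depth 6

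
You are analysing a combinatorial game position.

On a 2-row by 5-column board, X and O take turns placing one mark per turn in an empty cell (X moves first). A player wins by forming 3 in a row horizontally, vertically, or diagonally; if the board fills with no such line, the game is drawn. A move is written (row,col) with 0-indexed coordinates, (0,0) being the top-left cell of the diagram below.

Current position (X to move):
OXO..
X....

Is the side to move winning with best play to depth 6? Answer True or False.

[OXO../X....] X move#1: (0,3):+0/OXOX./X....*, (0,4):+0/OXO.X/X...., (1,1):+0/OXO../XX..., (1,2):+0/OXO../X.X.., (1,3):+0/OXO../X..X., (1,4):+0/OXO../X...X
[OXOX./X....] O move#2: (0,4):+0/OXOXO/X....*, (1,1):+0/OXOX./XO..., (1,2):+0/OXOX./X.O.., (1,3):+0/OXOX./X..O., (1,4):+0/OXOX./X...O
[OXOXO/X....] X move#3: (1,1):+0/OXOXO/XX...*, (1,2):+0/OXOXO/X.X.., (1,3):+0/OXOXO/X..X., (1,4):+0/OXOXO/X...X
[OXOXO/XX...] O move#4: (1,2):+0/OXOXO/XXO..*, (1,3):-1/OXOXO/XX.O., (1,4):-1/OXOXO/XX..O
[OXOXO/XXO..] X move#5: (1,3):+0/OXOXO/XXOX.*, (1,4):+0/OXOXO/XXO.X
[OXOXO/XXOX.] O move#6: (1,4):+0/OXOXO/XXOXO*
[OXOXO/XXOXO] end (terminal +0, X#7); searched OXO../X.... to 6

X winning at [OXO../X....]: False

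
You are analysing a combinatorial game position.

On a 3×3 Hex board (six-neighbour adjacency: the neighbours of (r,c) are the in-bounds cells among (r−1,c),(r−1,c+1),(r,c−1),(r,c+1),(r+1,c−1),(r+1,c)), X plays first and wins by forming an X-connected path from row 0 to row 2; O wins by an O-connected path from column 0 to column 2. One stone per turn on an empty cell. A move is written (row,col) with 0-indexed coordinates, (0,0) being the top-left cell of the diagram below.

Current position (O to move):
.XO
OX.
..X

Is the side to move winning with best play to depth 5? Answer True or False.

O winning at [.XO/OX./..X]: False

[.XO/OX./..X] O move#1: (0,0):-1/OXO/OX./..X*, (1,2):-1/.XO/OXO/..X, (2,0):-1/.XO/OX./O.X, (2,1):-1/.XO/OX./.OX
[OXO/OX./..X] X move#2: (1,2):+1/OXO/OXX/..X*, (2,0):+1/OXO/OX./X.X, (2,1):+1/OXO/OX./.XX
[OXO/OXX/..X] end (terminal -1, O#3); searched .XO/OX./..X to 5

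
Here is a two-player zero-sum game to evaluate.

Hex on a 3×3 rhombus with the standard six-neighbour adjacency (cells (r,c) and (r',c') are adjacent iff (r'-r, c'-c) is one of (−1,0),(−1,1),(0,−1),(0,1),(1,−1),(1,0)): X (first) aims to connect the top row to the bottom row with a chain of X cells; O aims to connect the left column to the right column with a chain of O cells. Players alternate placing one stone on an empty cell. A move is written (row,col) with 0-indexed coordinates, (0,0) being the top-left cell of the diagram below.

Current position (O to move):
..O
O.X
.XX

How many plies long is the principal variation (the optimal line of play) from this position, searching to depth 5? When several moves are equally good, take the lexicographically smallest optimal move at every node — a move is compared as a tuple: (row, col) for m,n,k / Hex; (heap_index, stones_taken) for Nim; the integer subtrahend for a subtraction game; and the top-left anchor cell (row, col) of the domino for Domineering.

ply 1, O at ..O/O.X/.XX | (0,0)=+1→O.O/O.X/.XX*; (0,1)=+1→.OO/O.X/.XX; (1,1)=+1→..O/OOX/.XX; (2,0)=+1→..O/O.X/OXX
ply 2, X at O.O/O.X/.XX | (0,1)=-1→OXO/O.X/.XX*; (1,1)=-1→O.O/OXX/.XX; (2,0)=-1→O.O/O.X/XXX
ply 3, O at OXO/O.X/.XX | (1,1)=+1→OXO/OOX/.XX*; (2,0)=-1→OXO/O.X/OXX
ply 4: OXO/OOX/.XX is terminal -1 (X); from ..O/O.X/.XX depth 5

PV length from [..O/O.X/.XX]: 3 plies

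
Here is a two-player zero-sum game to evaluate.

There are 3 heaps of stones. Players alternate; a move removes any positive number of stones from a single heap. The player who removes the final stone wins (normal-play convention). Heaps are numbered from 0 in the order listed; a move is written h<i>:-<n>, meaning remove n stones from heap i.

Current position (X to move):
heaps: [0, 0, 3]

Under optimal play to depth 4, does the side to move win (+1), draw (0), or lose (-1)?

value((0,0,3), X) = +1

ply 1, X at (0,0,3) | h2:-1=-1→(0,0,2); h2:-2=-1→(0,0,1); h2:-3=+1→(0,0,0)*
ply 2: (0,0,0) is terminal -1 (O); from (0,0,3) depth 4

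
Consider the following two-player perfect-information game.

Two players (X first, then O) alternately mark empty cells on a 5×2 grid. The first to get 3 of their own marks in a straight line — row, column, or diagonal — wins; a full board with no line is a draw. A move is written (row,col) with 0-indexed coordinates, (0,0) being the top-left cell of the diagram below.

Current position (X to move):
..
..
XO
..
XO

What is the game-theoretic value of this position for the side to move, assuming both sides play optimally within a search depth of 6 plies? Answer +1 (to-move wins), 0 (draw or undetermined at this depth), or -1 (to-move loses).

[../../XO/../XO] X move#1: (0,0):-1/X./../XO/../XO, (0,1):-1/.X/../XO/../XO, (1,0):-1/../X./XO/../XO, (1,1):-1/../.X/XO/../XO, (3,0):+1/../../XO/X./XO*, (3,1):+0/../../XO/.X/XO
[../../XO/X./XO] end (terminal -1, O#2); searched ../../XO/../XO to 6

value(../../XO/../XO, X) = +1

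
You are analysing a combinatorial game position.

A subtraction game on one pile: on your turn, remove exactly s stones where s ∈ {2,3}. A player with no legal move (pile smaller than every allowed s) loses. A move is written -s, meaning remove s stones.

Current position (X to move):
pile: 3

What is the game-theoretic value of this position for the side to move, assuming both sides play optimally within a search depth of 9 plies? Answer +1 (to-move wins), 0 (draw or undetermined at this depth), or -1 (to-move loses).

ply 1, X at 3 | -2=+1→1*; -3=+1→0
ply 2: 1 is terminal -1 (O); from 3 depth 9

value(3, X) = +1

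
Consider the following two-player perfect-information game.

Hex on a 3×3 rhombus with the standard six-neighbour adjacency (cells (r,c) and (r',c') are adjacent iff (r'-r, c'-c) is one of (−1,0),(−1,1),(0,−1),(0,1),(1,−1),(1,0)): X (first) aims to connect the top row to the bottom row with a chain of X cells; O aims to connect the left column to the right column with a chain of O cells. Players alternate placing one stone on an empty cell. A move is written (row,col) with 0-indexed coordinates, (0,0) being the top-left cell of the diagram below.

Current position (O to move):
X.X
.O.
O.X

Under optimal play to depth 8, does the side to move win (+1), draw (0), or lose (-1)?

p1 O@[X.X/.O./O.X]: (0,1)[XOX/.O./O.X]-1 (1,0)[X.X/OO./O.X]-1 (1,2)[X.X/.OO/O.X]+1* (2,1)[X.X/.O./OOX]-1
p2 X@[X.X/.OO/O.X] terminal -1; root [X.X/.O./O.X] d8

value(X.X/.O./O.X, O) = +1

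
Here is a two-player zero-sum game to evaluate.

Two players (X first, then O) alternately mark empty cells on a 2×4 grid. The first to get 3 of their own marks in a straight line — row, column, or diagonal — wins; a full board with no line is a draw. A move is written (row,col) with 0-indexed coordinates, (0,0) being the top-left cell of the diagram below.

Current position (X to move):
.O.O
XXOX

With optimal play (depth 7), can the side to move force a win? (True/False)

[.O.O/XXOX] X move#1: (0,0):-1/XO.O/XXOX, (0,2):+0/.OXO/XXOX*
[.OXO/XXOX] O move#2: (0,0):+0/OOXO/XXOX*
[OOXO/XXOX] end (terminal +0, X#3); searched .O.O/XXOX to 7

X winning at [.O.O/XXOX]: False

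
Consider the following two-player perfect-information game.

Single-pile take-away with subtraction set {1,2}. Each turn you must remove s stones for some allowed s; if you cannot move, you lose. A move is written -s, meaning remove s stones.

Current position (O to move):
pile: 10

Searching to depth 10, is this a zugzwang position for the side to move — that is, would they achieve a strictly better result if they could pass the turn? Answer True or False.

p1 O@[10]: -1[9]+1* -2[8]-1
p2 X@[9]: -1[8]-1* -2[7]-1
p3 O@[8]: -1[7]-1 -2[6]+1*
p4 X@[6]: -1[5]-1* -2[4]-1
p5 O@[5]: -1[4]-1 -2[3]+1*
p6 X@[3]: -1[2]-1* -2[1]-1
p7 O@[2]: -1[1]-1 -2[0]+1*
p8 X@[0] terminal -1; root [10] d10
suppose O passes — search the same position with X to move:
pass> p1 X@[10]: -1[9]+1* -2[8]-1
pass> p2 O@[9]: -1[8]-1* -2[7]-1
pass> p3 X@[8]: -1[7]-1 -2[6]+1*
pass> p4 O@[6]: -1[5]-1* -2[4]-1
pass> p5 X@[5]: -1[4]-1 -2[3]+1*
pass> p6 O@[3]: -1[2]-1* -2[1]-1
pass> p7 X@[2]: -1[1]-1 -2[0]+1*
pass> p8 O@[0] terminal -1; root [10] d10
for O: play +1, pass -1

zugzwang(10, O) = False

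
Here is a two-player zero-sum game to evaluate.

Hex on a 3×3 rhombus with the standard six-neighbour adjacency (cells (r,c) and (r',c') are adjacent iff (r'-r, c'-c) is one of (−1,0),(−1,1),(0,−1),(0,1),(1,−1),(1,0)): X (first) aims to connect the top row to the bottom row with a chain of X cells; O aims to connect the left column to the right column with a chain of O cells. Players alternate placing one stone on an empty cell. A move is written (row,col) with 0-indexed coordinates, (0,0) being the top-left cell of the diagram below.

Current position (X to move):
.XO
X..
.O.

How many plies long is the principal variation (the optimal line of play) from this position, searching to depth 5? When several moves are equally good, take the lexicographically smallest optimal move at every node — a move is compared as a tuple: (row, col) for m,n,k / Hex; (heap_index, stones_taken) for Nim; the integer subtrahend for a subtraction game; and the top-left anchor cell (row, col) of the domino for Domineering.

PV length from [.XO/X../.O.]: 1 ply

[.XO/X../.O.] X move#1: (0,0):-1/XXO/X../.O., (1,1):-1/.XO/XX./.O., (1,2):-1/.XO/X.X/.O., (2,0):+1/.XO/X../XO.*, (2,2):-1/.XO/X../.OX
[.XO/X../XO.] end (terminal -1, O#2); searched .XO/X../.O. to 5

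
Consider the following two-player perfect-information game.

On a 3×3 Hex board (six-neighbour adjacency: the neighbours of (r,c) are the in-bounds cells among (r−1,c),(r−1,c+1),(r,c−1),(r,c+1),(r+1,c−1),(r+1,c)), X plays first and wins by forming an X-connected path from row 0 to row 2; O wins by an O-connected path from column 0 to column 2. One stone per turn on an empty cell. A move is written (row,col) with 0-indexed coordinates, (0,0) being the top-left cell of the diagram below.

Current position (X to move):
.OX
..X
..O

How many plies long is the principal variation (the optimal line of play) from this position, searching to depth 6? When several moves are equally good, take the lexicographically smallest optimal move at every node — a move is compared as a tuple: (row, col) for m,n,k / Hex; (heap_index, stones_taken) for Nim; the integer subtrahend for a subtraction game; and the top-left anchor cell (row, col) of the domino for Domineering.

PV length from [.OX/..X/..O]: 5 plies

ply 1, X at .OX/..X/..O | (0,0)=+1→XOX/..X/..O*; (1,0)=+1→.OX/X.X/..O; (1,1)=+1→.OX/.XX/..O; (2,0)=+1→.OX/..X/X.O; (2,1)=+1→.OX/..X/.XO
ply 2, O at XOX/..X/..O | (1,0)=-1→XOX/O.X/..O*; (1,1)=-1→XOX/.OX/..O; (2,0)=-1→XOX/..X/O.O; (2,1)=-1→XOX/..X/.OO
ply 3, X at XOX/O.X/..O | (1,1)=+1→XOX/OXX/..O*; (2,0)=+1→XOX/O.X/X.O; (2,1)=+1→XOX/O.X/.XO
ply 4, O at XOX/OXX/..O | (2,0)=-1→XOX/OXX/O.O*; (2,1)=-1→XOX/OXX/.OO
ply 5, X at XOX/OXX/O.O | (2,1)=+1→XOX/OXX/OXO*
ply 6: XOX/OXX/OXO is terminal -1 (O); from .OX/..X/..O depth 6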